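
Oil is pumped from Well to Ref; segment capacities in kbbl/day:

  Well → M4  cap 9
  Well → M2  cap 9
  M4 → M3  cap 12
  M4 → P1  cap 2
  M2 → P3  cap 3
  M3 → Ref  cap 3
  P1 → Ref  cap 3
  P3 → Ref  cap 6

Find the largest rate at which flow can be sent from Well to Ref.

8

Augment Well→M4→M3→Ref: bottleneck 3, flow now 3.
Augment Well→M4→P1→Ref: bottleneck 2, flow now 5.
Augment Well→M2→P3→Ref: bottleneck 3, flow now 8.
No augmenting path remains; maximum flow = 8.
In the residual graph, reachable from Well: {Well, M4, M2, M3}.
Min-cut edges: M4→P1 (2), M2→P3 (3), M3→Ref (3); capacity 2 + 3 + 3 = 8.
This cut is saturated, so no flow can exceed 8.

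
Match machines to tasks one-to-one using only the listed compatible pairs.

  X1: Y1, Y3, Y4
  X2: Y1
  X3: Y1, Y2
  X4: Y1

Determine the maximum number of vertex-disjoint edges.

Unit-capacity flow: source→left, listed edges, right→sink; max matching = max flow.
Augmenting path X1→Y1 (+1); matched 1.
Augmenting path X3→Y2 (+1); matched 2.
Augmenting path X2→Y1→X1→Y3 (+1); matched 3.
No augmenting path remains; maximum matching = 3.
König certificate: {X1, X3, Y1} is a vertex cover of size 3 (every listed pair touches it), so no matching can be larger.

3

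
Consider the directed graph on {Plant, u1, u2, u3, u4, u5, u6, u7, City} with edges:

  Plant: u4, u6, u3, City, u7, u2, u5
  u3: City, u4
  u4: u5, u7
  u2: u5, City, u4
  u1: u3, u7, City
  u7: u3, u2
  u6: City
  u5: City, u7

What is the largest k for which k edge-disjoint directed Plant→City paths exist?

Assign every edge capacity 1; by Menger, the answer equals the max flow.
Path Plant→City (+1); total 1.
Path Plant→u2→City (+1); total 2.
Path Plant→u3→City (+1); total 3.
Path Plant→u5→City (+1); total 4.
Path Plant→u6→City (+1); total 5.
No residual Plant→City path; max flow = 5.
Certifying cut of size 5: {Plant→City, Plant→u6, u2→City, u3→City, u5→City}.

5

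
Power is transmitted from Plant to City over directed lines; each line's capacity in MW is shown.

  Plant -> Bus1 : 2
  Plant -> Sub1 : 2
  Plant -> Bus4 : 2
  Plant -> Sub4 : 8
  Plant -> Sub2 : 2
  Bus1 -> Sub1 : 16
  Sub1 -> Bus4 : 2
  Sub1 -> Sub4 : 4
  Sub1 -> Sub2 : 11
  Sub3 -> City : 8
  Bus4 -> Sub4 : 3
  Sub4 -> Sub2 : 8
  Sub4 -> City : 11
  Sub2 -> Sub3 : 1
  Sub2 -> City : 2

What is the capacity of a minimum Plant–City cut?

Augment Plant→Sub4→City: bottleneck 8, flow now 8.
Augment Plant→Sub2→City: bottleneck 2, flow now 10.
Augment Plant→Sub1→Sub4→City: bottleneck 2, flow now 12.
Augment Plant→Bus4→Sub4→City: bottleneck 1, flow now 13.
Augment Plant→Bus1→Sub1→Sub2→Sub3→City: bottleneck 1, flow now 14.
No augmenting path remains; maximum flow = 14.
By max-flow min-cut, the minimum cut capacity equals the max flow.
In the residual graph, reachable from Plant: {Plant, Bus1, Sub1, Bus4, Sub4, Sub2}.
Min-cut edges: Sub4→City (11), Sub2→Sub3 (1), Sub2→City (2); capacity 11 + 1 + 2 = 14.

14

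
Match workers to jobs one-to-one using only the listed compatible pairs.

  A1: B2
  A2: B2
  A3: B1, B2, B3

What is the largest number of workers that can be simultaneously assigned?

Unit-capacity flow: source→left, listed edges, right→sink; max matching = max flow.
Augmenting path A1→B2 (+1); matched 1.
Augmenting path A3→B1 (+1); matched 2.
No augmenting path remains; maximum matching = 2.
König certificate: {A3, B2} is a vertex cover of size 2 (every listed pair touches it), so no matching can be larger.

2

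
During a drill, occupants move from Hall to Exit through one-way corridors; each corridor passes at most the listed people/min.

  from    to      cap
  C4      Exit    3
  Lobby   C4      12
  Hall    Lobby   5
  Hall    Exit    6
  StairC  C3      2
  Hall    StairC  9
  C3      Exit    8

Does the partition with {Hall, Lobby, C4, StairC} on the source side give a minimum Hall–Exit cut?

Yes — it is a minimum cut (capacity 11).

Given cut capacity: 6 + 3 + 2 = 11.
Augment Hall→Exit: bottleneck 6, flow now 6.
Augment Hall→Lobby→C4→Exit: bottleneck 3, flow now 9.
Augment Hall→StairC→C3→Exit: bottleneck 2, flow now 11.
No augmenting path remains; maximum flow = 11.
Cut capacity 11 equals the max flow, so it is a minimum cut.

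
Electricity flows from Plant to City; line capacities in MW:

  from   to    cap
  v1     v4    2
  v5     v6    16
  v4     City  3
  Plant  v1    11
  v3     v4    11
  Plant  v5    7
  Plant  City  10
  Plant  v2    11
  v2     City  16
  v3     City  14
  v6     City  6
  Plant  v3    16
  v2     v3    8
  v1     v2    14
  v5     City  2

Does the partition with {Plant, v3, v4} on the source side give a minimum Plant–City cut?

Given cut capacity: 11 + 11 + 7 + 10 + 14 + 3 = 56.
Augment Plant→City: bottleneck 10, flow now 10.
Augment Plant→v2→City: bottleneck 11, flow now 21.
Augment Plant→v3→City: bottleneck 14, flow now 35.
Augment Plant→v5→City: bottleneck 2, flow now 37.
Augment Plant→v1→v2→City: bottleneck 5, flow now 42.
Augment Plant→v1→v4→City: bottleneck 2, flow now 44.
Augment Plant→v3→v4→City: bottleneck 1, flow now 45.
Augment Plant→v5→v6→City: bottleneck 5, flow now 50.
No augmenting path remains; maximum flow = 50.
In the residual graph, reachable from Plant: {Plant, v1, v2, v3, v4}.
Min-cut edges: Plant→v5 (7), Plant→City (10), v2→City (16), v3→City (14), v4→City (3); capacity 7 + 10 + 16 + 14 + 3 = 50.
Cut capacity 56 exceeds the max flow 50, so it is not minimum.

No — its capacity is 56, but the minimum cut has capacity 50.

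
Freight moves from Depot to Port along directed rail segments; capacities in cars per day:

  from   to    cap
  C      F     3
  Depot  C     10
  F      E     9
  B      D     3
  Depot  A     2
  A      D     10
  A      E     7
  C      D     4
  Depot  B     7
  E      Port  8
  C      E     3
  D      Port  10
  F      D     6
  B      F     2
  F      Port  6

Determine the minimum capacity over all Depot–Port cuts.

17

Augment Depot→A→D→Port: bottleneck 2, flow now 2.
Augment Depot→B→D→Port: bottleneck 3, flow now 5.
Augment Depot→B→F→Port: bottleneck 2, flow now 7.
Augment Depot→C→D→Port: bottleneck 4, flow now 11.
Augment Depot→C→E→Port: bottleneck 3, flow now 14.
Augment Depot→C→F→Port: bottleneck 3, flow now 17.
No augmenting path remains; maximum flow = 17.
By max-flow min-cut, the minimum cut capacity equals the max flow.
In the residual graph, reachable from Depot: {Depot, B}.
Min-cut edges: Depot→A (2), Depot→C (10), B→D (3), B→F (2); capacity 2 + 10 + 3 + 2 = 17.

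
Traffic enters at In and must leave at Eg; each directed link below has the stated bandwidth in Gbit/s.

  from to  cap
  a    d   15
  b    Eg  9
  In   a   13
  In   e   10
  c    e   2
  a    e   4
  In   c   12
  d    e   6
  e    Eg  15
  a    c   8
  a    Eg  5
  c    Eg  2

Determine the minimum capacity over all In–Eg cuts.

Augment In→a→Eg: bottleneck 5, flow now 5.
Augment In→c→Eg: bottleneck 2, flow now 7.
Augment In→e→Eg: bottleneck 10, flow now 17.
Augment In→a→e→Eg: bottleneck 4, flow now 21.
Augment In→c→e→Eg: bottleneck 1, flow now 22.
No augmenting path remains; maximum flow = 22.
By max-flow min-cut, the minimum cut capacity equals the max flow.
In the residual graph, reachable from In: {In, a, c, d, e}.
Min-cut edges: a→Eg (5), c→Eg (2), e→Eg (15); capacity 5 + 2 + 15 = 22.

22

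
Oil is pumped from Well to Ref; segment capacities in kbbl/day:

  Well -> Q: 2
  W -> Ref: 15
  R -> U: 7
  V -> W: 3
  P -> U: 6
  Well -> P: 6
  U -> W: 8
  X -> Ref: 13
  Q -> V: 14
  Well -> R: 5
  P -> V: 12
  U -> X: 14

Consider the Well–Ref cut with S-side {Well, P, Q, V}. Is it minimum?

No — its capacity is 14, but the minimum cut has capacity 13.

Given cut capacity: 5 + 6 + 3 = 14.
Augment Well→P→U→W→Ref: bottleneck 6, flow now 6.
Augment Well→Q→V→W→Ref: bottleneck 2, flow now 8.
Augment Well→R→U→W→Ref: bottleneck 2, flow now 10.
Augment Well→R→U→X→Ref: bottleneck 3, flow now 13.
No augmenting path remains; maximum flow = 13.
In the residual graph, reachable from Well: {Well}.
Min-cut edges: Well→P (6), Well→Q (2), Well→R (5); capacity 6 + 2 + 5 = 13.
Cut capacity 14 exceeds the max flow 13, so it is not minimum.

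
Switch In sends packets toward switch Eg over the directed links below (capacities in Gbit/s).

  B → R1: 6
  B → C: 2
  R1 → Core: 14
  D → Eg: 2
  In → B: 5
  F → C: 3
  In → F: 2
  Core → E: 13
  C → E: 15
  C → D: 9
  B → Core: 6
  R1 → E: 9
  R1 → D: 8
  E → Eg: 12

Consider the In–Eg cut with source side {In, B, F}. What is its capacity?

17

Edges leaving {In, B, F}: B→C (2), B→R1 (6), B→Core (6), F→C (3).
Cut capacity = 2 + 6 + 6 + 3 = 17.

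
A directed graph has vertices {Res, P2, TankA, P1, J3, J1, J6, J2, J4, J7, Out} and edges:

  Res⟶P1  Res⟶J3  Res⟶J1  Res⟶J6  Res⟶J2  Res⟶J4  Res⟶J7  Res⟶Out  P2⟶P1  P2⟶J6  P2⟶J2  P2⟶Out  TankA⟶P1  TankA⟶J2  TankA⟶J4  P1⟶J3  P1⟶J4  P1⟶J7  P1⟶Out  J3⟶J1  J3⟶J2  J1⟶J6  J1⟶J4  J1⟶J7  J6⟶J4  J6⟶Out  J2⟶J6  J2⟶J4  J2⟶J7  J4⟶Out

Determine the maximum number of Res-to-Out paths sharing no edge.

4

Assign every edge capacity 1; by Menger, the answer equals the max flow.
Path Res→Out (+1); total 1.
Path Res→P1→Out (+1); total 2.
Path Res→J6→Out (+1); total 3.
Path Res→J4→Out (+1); total 4.
No residual Res→Out path; max flow = 4.
Certifying cut of size 4: {J4→Out, J6→Out, Res→Out, Res→P1}.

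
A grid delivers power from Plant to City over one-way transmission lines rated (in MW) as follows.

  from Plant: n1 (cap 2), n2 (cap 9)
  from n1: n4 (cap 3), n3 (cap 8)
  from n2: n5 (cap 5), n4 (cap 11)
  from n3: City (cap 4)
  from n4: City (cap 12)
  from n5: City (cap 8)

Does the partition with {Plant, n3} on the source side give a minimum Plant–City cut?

No — its capacity is 15, but the minimum cut has capacity 11.

Given cut capacity: 2 + 9 + 4 = 15.
Augment Plant→n1→n3→City: bottleneck 2, flow now 2.
Augment Plant→n2→n4→City: bottleneck 9, flow now 11.
No augmenting path remains; maximum flow = 11.
In the residual graph, reachable from Plant: {Plant}.
Min-cut edges: Plant→n1 (2), Plant→n2 (9); capacity 2 + 9 = 11.
Cut capacity 15 exceeds the max flow 11, so it is not minimum.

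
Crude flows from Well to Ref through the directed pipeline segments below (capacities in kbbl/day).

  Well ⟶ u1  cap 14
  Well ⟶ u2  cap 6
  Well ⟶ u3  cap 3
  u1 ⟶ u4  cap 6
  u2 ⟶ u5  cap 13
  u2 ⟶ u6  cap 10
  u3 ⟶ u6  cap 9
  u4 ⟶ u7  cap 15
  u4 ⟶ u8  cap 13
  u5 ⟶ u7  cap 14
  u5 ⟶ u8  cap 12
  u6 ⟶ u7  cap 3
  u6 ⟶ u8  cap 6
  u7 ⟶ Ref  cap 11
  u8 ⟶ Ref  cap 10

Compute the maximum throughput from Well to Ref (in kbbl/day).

15

Augment Well→u1→u4→u7→Ref: bottleneck 6, flow now 6.
Augment Well→u2→u5→u7→Ref: bottleneck 5, flow now 11.
Augment Well→u2→u5→u8→Ref: bottleneck 1, flow now 12.
Augment Well→u3→u6→u8→Ref: bottleneck 3, flow now 15.
No augmenting path remains; maximum flow = 15.
In the residual graph, reachable from Well: {Well, u1}.
Min-cut edges: Well→u2 (6), Well→u3 (3), u1→u4 (6); capacity 6 + 3 + 6 = 15.
This cut is saturated, so no flow can exceed 15.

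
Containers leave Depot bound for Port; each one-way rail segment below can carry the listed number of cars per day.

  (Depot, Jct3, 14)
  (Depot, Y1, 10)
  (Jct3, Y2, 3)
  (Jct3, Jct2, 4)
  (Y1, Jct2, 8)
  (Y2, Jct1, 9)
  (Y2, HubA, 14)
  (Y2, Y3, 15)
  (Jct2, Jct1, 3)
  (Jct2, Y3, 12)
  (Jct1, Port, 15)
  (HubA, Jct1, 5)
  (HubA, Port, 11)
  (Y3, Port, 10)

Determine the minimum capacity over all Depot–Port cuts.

15

Augment Depot→Jct3→Y2→Jct1→Port: bottleneck 3, flow now 3.
Augment Depot→Jct3→Jct2→Jct1→Port: bottleneck 3, flow now 6.
Augment Depot→Jct3→Jct2→Y3→Port: bottleneck 1, flow now 7.
Augment Depot→Y1→Jct2→Y3→Port: bottleneck 8, flow now 15.
No augmenting path remains; maximum flow = 15.
By max-flow min-cut, the minimum cut capacity equals the max flow.
In the residual graph, reachable from Depot: {Depot, Jct3, Y1}.
Min-cut edges: Jct3→Y2 (3), Jct3→Jct2 (4), Y1→Jct2 (8); capacity 3 + 4 + 8 = 15.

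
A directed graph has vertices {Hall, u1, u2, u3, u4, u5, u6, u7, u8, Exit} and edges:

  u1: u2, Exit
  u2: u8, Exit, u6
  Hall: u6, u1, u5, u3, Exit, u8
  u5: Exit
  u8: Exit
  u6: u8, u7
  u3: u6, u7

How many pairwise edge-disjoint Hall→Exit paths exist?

4

Assign every edge capacity 1; by Menger, the answer equals the max flow.
Path Hall→Exit (+1); total 1.
Path Hall→u1→Exit (+1); total 2.
Path Hall→u5→Exit (+1); total 3.
Path Hall→u8→Exit (+1); total 4.
No residual Hall→Exit path; max flow = 4.
Certifying cut of size 4: {Hall→Exit, Hall→u1, Hall→u5, u8→Exit}.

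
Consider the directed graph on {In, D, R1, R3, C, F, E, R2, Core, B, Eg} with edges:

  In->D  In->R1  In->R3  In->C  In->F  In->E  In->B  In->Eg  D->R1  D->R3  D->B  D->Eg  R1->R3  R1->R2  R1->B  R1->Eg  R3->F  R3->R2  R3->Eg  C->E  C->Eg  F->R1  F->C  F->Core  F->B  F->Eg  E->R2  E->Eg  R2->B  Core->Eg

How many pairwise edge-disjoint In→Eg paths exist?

7

Assign every edge capacity 1; by Menger, the answer equals the max flow.
Path In→Eg (+1); total 1.
Path In→D→Eg (+1); total 2.
Path In→R1→Eg (+1); total 3.
Path In→R3→Eg (+1); total 4.
Path In→C→Eg (+1); total 5.
Path In→F→Eg (+1); total 6.
Path In→E→Eg (+1); total 7.
No residual In→Eg path; max flow = 7.
Certifying cut of size 7: {In→C, In→D, In→E, In→Eg, In→F, In→R1, In→R3}.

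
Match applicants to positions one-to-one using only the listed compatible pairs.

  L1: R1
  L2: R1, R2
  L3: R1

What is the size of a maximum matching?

Unit-capacity flow: source→left, listed edges, right→sink; max matching = max flow.
Augmenting path L1→R1 (+1); matched 1.
Augmenting path L2→R2 (+1); matched 2.
No augmenting path remains; maximum matching = 2.
König certificate: {L2, R1} is a vertex cover of size 2 (every listed pair touches it), so no matching can be larger.

2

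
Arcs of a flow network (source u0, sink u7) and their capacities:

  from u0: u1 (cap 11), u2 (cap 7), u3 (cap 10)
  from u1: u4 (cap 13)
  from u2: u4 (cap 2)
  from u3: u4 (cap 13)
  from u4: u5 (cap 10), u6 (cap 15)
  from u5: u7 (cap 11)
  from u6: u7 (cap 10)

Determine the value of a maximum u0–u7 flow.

20

Augment u0→u1→u4→u5→u7: bottleneck 10, flow now 10.
Augment u0→u1→u4→u6→u7: bottleneck 1, flow now 11.
Augment u0→u2→u4→u6→u7: bottleneck 2, flow now 13.
Augment u0→u3→u4→u6→u7: bottleneck 7, flow now 20.
No augmenting path remains; maximum flow = 20.
In the residual graph, reachable from u0: {u0, u1, u2, u3, u4, u6}.
Min-cut edges: u4→u5 (10), u6→u7 (10); capacity 10 + 10 = 20.
This cut is saturated, so no flow can exceed 20.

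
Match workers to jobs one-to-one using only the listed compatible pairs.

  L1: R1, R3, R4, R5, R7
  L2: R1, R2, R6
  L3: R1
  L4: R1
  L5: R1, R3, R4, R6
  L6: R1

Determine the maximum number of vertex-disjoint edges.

Unit-capacity flow: source→left, listed edges, right→sink; max matching = max flow.
Augmenting path L1→R1 (+1); matched 1.
Augmenting path L2→R2 (+1); matched 2.
Augmenting path L5→R3 (+1); matched 3.
Augmenting path L3→R1→L1→R4 (+1); matched 4.
No augmenting path remains; maximum matching = 4.
König certificate: {L1, L2, L5, R1} is a vertex cover of size 4 (every listed pair touches it), so no matching can be larger.

4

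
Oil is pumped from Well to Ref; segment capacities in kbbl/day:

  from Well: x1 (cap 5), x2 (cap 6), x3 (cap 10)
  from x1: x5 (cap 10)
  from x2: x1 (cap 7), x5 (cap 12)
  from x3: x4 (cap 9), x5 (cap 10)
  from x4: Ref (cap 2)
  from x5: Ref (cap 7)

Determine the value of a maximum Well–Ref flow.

Augment Well→x1→x5→Ref: bottleneck 5, flow now 5.
Augment Well→x2→x5→Ref: bottleneck 2, flow now 7.
Augment Well→x3→x4→Ref: bottleneck 2, flow now 9.
No augmenting path remains; maximum flow = 9.
In the residual graph, reachable from Well: {Well, x1, x2, x3, x4, x5}.
Min-cut edges: x4→Ref (2), x5→Ref (7); capacity 2 + 7 = 9.
This cut is saturated, so no flow can exceed 9.

9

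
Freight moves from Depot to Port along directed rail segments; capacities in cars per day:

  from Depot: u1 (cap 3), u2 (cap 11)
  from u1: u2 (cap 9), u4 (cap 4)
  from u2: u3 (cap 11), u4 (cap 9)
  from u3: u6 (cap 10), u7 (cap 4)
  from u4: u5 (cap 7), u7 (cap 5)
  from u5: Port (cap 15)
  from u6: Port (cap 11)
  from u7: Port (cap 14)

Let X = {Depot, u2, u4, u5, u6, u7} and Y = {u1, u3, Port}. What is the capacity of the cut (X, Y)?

54

Edges leaving {Depot, u2, u4, u5, u6, u7}: Depot→u1 (3), u2→u3 (11), u5→Port (15), u6→Port (11), u7→Port (14).
Cut capacity = 3 + 11 + 15 + 11 + 14 = 54.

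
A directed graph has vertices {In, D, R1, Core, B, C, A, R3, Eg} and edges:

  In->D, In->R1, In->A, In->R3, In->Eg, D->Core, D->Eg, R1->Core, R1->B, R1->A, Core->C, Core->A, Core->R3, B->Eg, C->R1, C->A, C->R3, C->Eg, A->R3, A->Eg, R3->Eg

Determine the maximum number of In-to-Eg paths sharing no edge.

Assign every edge capacity 1; by Menger, the answer equals the max flow.
Path In→Eg (+1); total 1.
Path In→D→Eg (+1); total 2.
Path In→A→Eg (+1); total 3.
Path In→R3→Eg (+1); total 4.
Path In→R1→B→Eg (+1); total 5.
No residual In→Eg path; max flow = 5.
Certifying cut of size 5: {In→A, In→D, In→Eg, In→R1, In→R3}.

5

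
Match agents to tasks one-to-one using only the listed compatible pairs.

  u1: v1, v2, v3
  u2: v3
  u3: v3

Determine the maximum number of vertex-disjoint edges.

Unit-capacity flow: source→left, listed edges, right→sink; max matching = max flow.
Augmenting path u1→v1 (+1); matched 1.
Augmenting path u2→v3 (+1); matched 2.
No augmenting path remains; maximum matching = 2.
König certificate: {u1, v3} is a vertex cover of size 2 (every listed pair touches it), so no matching can be larger.

2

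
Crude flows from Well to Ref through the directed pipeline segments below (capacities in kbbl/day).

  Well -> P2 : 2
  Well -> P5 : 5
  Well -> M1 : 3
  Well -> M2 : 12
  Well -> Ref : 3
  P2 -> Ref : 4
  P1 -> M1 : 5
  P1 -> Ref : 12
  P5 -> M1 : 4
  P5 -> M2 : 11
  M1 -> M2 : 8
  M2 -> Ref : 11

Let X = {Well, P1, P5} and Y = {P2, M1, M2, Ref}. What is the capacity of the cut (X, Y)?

Edges leaving {Well, P1, P5}: Well→P2 (2), Well→M1 (3), Well→M2 (12), Well→Ref (3), P1→M1 (5), P1→Ref (12), P5→M1 (4), P5→M2 (11).
Cut capacity = 2 + 3 + 12 + 3 + 5 + 12 + 4 + 11 = 52.

52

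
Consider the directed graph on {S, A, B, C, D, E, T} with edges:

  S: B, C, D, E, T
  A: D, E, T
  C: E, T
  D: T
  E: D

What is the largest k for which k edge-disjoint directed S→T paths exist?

3

Assign every edge capacity 1; by Menger, the answer equals the max flow.
Path S→T (+1); total 1.
Path S→C→T (+1); total 2.
Path S→D→T (+1); total 3.
No residual S→T path; max flow = 3.
Certifying cut of size 3: {D→T, S→C, S→T}.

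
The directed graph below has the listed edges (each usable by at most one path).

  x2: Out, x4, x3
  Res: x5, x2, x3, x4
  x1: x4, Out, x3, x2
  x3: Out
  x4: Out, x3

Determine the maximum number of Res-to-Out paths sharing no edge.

3

Assign every edge capacity 1; by Menger, the answer equals the max flow.
Path Res→x2→Out (+1); total 1.
Path Res→x3→Out (+1); total 2.
Path Res→x4→Out (+1); total 3.
No residual Res→Out path; max flow = 3.
Certifying cut of size 3: {Res→x2, Res→x3, Res→x4}.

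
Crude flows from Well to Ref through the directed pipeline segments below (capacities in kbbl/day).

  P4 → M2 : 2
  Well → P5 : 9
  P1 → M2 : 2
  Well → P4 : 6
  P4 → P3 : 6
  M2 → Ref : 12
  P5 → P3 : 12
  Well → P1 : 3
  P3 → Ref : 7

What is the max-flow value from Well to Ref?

Augment Well→P1→M2→Ref: bottleneck 2, flow now 2.
Augment Well→P4→M2→Ref: bottleneck 2, flow now 4.
Augment Well→P4→P3→Ref: bottleneck 4, flow now 8.
Augment Well→P5→P3→Ref: bottleneck 3, flow now 11.
No augmenting path remains; maximum flow = 11.
In the residual graph, reachable from Well: {Well, P1, P4, P5, P3}.
Min-cut edges: P1→M2 (2), P4→M2 (2), P3→Ref (7); capacity 2 + 2 + 7 = 11.
This cut is saturated, so no flow can exceed 11.

11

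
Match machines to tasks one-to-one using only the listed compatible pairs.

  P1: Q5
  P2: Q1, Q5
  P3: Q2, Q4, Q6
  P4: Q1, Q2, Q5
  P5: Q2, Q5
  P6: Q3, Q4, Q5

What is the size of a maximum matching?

Unit-capacity flow: source→left, listed edges, right→sink; max matching = max flow.
Augmenting path P1→Q5 (+1); matched 1.
Augmenting path P2→Q1 (+1); matched 2.
Augmenting path P3→Q2 (+1); matched 3.
Augmenting path P6→Q3 (+1); matched 4.
Augmenting path P4→Q2→P3→Q4 (+1); matched 5.
No augmenting path remains; maximum matching = 5.
König certificate: {P3, P6, Q1, Q2, Q5} is a vertex cover of size 5 (every listed pair touches it), so no matching can be larger.

5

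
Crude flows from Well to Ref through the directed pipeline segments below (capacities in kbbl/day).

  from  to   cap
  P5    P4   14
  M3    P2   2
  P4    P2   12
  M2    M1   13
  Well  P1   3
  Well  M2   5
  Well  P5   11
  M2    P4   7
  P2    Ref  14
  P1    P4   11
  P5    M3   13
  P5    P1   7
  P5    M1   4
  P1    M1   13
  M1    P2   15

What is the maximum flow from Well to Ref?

Augment Well→P1→M1→P2→Ref: bottleneck 3, flow now 3.
Augment Well→M2→M1→P2→Ref: bottleneck 5, flow now 8.
Augment Well→P5→M1→P2→Ref: bottleneck 4, flow now 12.
Augment Well→P5→P4→P2→Ref: bottleneck 2, flow now 14.
No augmenting path remains; maximum flow = 14.
In the residual graph, reachable from Well: {Well, P1, M2, P5, M1, P4, M3, P2}.
Min-cut edges: P2→Ref (14); capacity 14 = 14.
This cut is saturated, so no flow can exceed 14.

14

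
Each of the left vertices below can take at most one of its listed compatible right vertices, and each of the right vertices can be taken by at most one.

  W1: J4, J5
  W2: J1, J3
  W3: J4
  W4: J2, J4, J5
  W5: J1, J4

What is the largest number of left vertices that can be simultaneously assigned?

5

Unit-capacity flow: source→left, listed edges, right→sink; max matching = max flow.
Augmenting path W1→J4 (+1); matched 1.
Augmenting path W2→J1 (+1); matched 2.
Augmenting path W4→J2 (+1); matched 3.
Augmenting path W3→J4→W1→J5 (+1); matched 4.
Augmenting path W5→J1→W2→J3 (+1); matched 5.
No augmenting path remains; maximum matching = 5.
König certificate: {W1, W2, W3, W4, W5} is a vertex cover of size 5 (every listed pair touches it), so no matching can be larger.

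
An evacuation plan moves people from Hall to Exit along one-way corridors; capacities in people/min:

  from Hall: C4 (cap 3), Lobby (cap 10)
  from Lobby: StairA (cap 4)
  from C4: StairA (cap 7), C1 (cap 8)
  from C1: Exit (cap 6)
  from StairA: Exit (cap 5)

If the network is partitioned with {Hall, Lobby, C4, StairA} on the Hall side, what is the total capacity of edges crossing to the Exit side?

Edges leaving {Hall, Lobby, C4, StairA}: C4→C1 (8), StairA→Exit (5).
Cut capacity = 8 + 5 = 13.

13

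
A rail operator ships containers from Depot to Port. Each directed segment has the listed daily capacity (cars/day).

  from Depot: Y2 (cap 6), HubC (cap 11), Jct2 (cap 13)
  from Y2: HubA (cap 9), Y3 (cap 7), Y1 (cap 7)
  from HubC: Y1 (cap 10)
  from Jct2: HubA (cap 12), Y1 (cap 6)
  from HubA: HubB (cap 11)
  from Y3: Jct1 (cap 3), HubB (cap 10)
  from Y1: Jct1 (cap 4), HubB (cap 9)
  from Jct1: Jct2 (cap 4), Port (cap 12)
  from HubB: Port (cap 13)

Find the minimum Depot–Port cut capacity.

Augment Depot→Y2→HubA→HubB→Port: bottleneck 6, flow now 6.
Augment Depot→HubC→Y1→Jct1→Port: bottleneck 4, flow now 10.
Augment Depot→HubC→Y1→HubB→Port: bottleneck 6, flow now 16.
Augment Depot→Jct2→HubA→HubB→Port: bottleneck 1, flow now 17.
Augment Depot→Jct2→HubA→Y2→Y3→Jct1→Port: bottleneck 3, flow now 20. (uses reverse residual edge)
No augmenting path remains; maximum flow = 20.
By max-flow min-cut, the minimum cut capacity equals the max flow.
In the residual graph, reachable from Depot: {Depot, Y2, HubC, Jct2, HubA, Y3, Y1, HubB}.
Min-cut edges: Y3→Jct1 (3), Y1→Jct1 (4), HubB→Port (13); capacity 3 + 4 + 13 = 20.

20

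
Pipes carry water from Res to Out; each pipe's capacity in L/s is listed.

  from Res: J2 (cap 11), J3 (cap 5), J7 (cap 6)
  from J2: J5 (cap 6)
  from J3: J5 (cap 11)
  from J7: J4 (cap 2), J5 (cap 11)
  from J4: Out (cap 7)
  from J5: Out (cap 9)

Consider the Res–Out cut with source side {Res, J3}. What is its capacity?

28

Edges leaving {Res, J3}: Res→J2 (11), Res→J7 (6), J3→J5 (11).
Cut capacity = 11 + 6 + 11 = 28.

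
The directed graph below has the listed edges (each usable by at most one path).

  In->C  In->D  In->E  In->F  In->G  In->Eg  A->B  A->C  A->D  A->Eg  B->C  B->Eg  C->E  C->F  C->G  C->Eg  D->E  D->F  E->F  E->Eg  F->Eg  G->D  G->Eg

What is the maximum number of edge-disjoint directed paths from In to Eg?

5

Assign every edge capacity 1; by Menger, the answer equals the max flow.
Path In→Eg (+1); total 1.
Path In→C→Eg (+1); total 2.
Path In→E→Eg (+1); total 3.
Path In→F→Eg (+1); total 4.
Path In→G→Eg (+1); total 5.
No residual In→Eg path; max flow = 5.
Certifying cut of size 5: {E→Eg, F→Eg, In→C, In→Eg, In→G}.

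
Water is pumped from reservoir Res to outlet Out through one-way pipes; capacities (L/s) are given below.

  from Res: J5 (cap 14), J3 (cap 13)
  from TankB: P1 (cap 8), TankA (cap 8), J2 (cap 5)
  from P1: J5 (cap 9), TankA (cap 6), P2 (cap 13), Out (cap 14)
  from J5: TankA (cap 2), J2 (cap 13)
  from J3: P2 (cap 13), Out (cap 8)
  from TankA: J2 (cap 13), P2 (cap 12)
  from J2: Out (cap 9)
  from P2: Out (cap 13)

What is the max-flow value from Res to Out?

24

Augment Res→J3→Out: bottleneck 8, flow now 8.
Augment Res→J5→J2→Out: bottleneck 9, flow now 17.
Augment Res→J3→P2→Out: bottleneck 5, flow now 22.
Augment Res→J5→TankA→P2→Out: bottleneck 2, flow now 24.
No augmenting path remains; maximum flow = 24.
In the residual graph, reachable from Res: {Res, J5, J2}.
Min-cut edges: Res→J3 (13), J5→TankA (2), J2→Out (9); capacity 13 + 2 + 9 = 24.
This cut is saturated, so no flow can exceed 24.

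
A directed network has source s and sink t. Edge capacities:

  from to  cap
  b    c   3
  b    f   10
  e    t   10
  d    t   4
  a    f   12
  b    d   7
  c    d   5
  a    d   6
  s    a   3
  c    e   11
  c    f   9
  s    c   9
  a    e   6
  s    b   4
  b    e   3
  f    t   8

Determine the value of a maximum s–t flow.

16

Augment s→a→d→t: bottleneck 3, flow now 3.
Augment s→b→d→t: bottleneck 1, flow now 4.
Augment s→b→e→t: bottleneck 3, flow now 7.
Augment s→c→e→t: bottleneck 7, flow now 14.
Augment s→c→f→t: bottleneck 2, flow now 16.
No augmenting path remains; maximum flow = 16.
In the residual graph, reachable from s: {s}.
Min-cut edges: s→a (3), s→b (4), s→c (9); capacity 3 + 4 + 9 = 16.
This cut is saturated, so no flow can exceed 16.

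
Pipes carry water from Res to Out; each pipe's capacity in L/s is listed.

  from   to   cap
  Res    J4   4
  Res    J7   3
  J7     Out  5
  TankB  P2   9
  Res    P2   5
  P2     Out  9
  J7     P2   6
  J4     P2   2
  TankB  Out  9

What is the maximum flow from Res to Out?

Augment Res→J7→Out: bottleneck 3, flow now 3.
Augment Res→P2→Out: bottleneck 5, flow now 8.
Augment Res→J4→P2→Out: bottleneck 2, flow now 10.
No augmenting path remains; maximum flow = 10.
In the residual graph, reachable from Res: {Res, J4}.
Min-cut edges: Res→J7 (3), Res→P2 (5), J4→P2 (2); capacity 3 + 5 + 2 = 10.
This cut is saturated, so no flow can exceed 10.

10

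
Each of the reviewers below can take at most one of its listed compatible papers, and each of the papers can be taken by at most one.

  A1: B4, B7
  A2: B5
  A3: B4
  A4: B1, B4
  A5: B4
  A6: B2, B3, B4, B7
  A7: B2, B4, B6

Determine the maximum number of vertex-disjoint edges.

Unit-capacity flow: source→left, listed edges, right→sink; max matching = max flow.
Augmenting path A1→B4 (+1); matched 1.
Augmenting path A2→B5 (+1); matched 2.
Augmenting path A4→B1 (+1); matched 3.
Augmenting path A6→B2 (+1); matched 4.
Augmenting path A7→B6 (+1); matched 5.
Augmenting path A3→B4→A1→B7 (+1); matched 6.
No augmenting path remains; maximum matching = 6.
König certificate: {A1, A2, A4, A6, A7, B4} is a vertex cover of size 6 (every listed pair touches it), so no matching can be larger.

6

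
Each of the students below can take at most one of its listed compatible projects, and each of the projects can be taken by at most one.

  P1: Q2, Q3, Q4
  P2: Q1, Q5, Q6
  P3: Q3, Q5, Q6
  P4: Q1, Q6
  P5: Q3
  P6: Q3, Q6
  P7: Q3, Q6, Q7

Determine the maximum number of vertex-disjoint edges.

Unit-capacity flow: source→left, listed edges, right→sink; max matching = max flow.
Augmenting path P1→Q2 (+1); matched 1.
Augmenting path P2→Q1 (+1); matched 2.
Augmenting path P3→Q3 (+1); matched 3.
Augmenting path P4→Q6 (+1); matched 4.
Augmenting path P7→Q7 (+1); matched 5.
Augmenting path P5→Q3→P3→Q5 (+1); matched 6.
No augmenting path remains; maximum matching = 6.
König certificate: {P1, P7, Q1, Q3, Q5, Q6} is a vertex cover of size 6 (every listed pair touches it), so no matching can be larger.

6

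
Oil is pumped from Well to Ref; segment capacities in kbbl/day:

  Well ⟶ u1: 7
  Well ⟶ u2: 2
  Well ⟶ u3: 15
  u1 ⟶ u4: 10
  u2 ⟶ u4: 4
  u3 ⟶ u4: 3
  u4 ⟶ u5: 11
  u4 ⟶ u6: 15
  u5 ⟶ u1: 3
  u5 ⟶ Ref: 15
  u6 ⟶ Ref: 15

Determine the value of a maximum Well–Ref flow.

12

Augment Well→u1→u4→u5→Ref: bottleneck 7, flow now 7.
Augment Well→u2→u4→u5→Ref: bottleneck 2, flow now 9.
Augment Well→u3→u4→u5→Ref: bottleneck 2, flow now 11.
Augment Well→u3→u4→u6→Ref: bottleneck 1, flow now 12.
No augmenting path remains; maximum flow = 12.
In the residual graph, reachable from Well: {Well, u3}.
Min-cut edges: Well→u1 (7), Well→u2 (2), u3→u4 (3); capacity 7 + 2 + 3 = 12.
This cut is saturated, so no flow can exceed 12.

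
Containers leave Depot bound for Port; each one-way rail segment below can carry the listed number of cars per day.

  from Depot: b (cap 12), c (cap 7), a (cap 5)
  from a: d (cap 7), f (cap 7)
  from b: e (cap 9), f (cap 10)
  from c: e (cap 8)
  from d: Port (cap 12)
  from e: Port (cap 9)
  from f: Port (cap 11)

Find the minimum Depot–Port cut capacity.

24

Augment Depot→a→d→Port: bottleneck 5, flow now 5.
Augment Depot→b→e→Port: bottleneck 9, flow now 14.
Augment Depot→b→f→Port: bottleneck 3, flow now 17.
Augment Depot→c→e→b→f→Port: bottleneck 7, flow now 24. (uses reverse residual edge)
No augmenting path remains; maximum flow = 24.
By max-flow min-cut, the minimum cut capacity equals the max flow.
In the residual graph, reachable from Depot: {Depot}.
Min-cut edges: Depot→a (5), Depot→b (12), Depot→c (7); capacity 5 + 12 + 7 = 24.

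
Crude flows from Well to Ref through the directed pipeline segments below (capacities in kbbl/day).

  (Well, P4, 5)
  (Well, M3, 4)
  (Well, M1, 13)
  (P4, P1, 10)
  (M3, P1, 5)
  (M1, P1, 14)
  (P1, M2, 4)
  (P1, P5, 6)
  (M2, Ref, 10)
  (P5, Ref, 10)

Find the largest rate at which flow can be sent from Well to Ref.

Augment Well→P4→P1→M2→Ref: bottleneck 4, flow now 4.
Augment Well→P4→P1→P5→Ref: bottleneck 1, flow now 5.
Augment Well→M3→P1→P5→Ref: bottleneck 4, flow now 9.
Augment Well→M1→P1→P5→Ref: bottleneck 1, flow now 10.
No augmenting path remains; maximum flow = 10.
In the residual graph, reachable from Well: {Well, P4, M3, M1, P1}.
Min-cut edges: P1→M2 (4), P1→P5 (6); capacity 4 + 6 = 10.
This cut is saturated, so no flow can exceed 10.

10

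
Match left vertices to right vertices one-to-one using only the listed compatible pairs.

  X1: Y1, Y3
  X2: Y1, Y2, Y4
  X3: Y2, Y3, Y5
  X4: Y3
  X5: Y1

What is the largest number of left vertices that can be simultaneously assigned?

4

Unit-capacity flow: source→left, listed edges, right→sink; max matching = max flow.
Augmenting path X1→Y1 (+1); matched 1.
Augmenting path X2→Y2 (+1); matched 2.
Augmenting path X3→Y3 (+1); matched 3.
Augmenting path X4→Y3→X3→Y5 (+1); matched 4.
No augmenting path remains; maximum matching = 4.
König certificate: {X2, X3, Y1, Y3} is a vertex cover of size 4 (every listed pair touches it), so no matching can be larger.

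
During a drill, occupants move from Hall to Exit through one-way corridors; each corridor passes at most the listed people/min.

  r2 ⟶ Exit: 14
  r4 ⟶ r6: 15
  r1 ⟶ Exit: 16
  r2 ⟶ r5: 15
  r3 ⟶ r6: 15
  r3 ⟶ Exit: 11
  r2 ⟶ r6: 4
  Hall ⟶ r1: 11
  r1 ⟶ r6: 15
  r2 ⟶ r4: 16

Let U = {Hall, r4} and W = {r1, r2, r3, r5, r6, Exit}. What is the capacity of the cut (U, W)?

26

Edges leaving {Hall, r4}: Hall→r1 (11), r4→r6 (15).
Cut capacity = 11 + 15 = 26.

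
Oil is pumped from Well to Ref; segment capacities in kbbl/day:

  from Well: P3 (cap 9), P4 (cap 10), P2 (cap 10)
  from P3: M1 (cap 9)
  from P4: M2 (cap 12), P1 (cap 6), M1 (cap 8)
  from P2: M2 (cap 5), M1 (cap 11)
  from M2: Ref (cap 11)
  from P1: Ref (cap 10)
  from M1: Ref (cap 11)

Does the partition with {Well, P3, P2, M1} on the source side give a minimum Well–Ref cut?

Yes — it is a minimum cut (capacity 26).

Given cut capacity: 10 + 5 + 11 = 26.
Augment Well→P3→M1→Ref: bottleneck 9, flow now 9.
Augment Well→P4→M2→Ref: bottleneck 10, flow now 19.
Augment Well→P2→M2→Ref: bottleneck 1, flow now 20.
Augment Well→P2→M1→Ref: bottleneck 2, flow now 22.
Augment Well→P2→M2→P4→P1→Ref: bottleneck 4, flow now 26. (uses reverse residual edge)
No augmenting path remains; maximum flow = 26.
Cut capacity 26 equals the max flow, so it is a minimum cut.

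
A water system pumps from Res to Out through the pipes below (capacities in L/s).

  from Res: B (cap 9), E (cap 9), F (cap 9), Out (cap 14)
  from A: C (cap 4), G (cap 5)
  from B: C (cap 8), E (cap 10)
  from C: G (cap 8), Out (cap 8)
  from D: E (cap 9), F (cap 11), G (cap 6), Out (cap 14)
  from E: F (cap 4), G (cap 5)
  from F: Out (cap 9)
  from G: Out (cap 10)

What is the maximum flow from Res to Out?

Augment Res→Out: bottleneck 14, flow now 14.
Augment Res→F→Out: bottleneck 9, flow now 23.
Augment Res→B→C→Out: bottleneck 8, flow now 31.
Augment Res→E→G→Out: bottleneck 5, flow now 36.
No augmenting path remains; maximum flow = 36.
In the residual graph, reachable from Res: {Res, B, E, F}.
Min-cut edges: Res→Out (14), B→C (8), E→G (5), F→Out (9); capacity 14 + 8 + 5 + 9 = 36.
This cut is saturated, so no flow can exceed 36.

36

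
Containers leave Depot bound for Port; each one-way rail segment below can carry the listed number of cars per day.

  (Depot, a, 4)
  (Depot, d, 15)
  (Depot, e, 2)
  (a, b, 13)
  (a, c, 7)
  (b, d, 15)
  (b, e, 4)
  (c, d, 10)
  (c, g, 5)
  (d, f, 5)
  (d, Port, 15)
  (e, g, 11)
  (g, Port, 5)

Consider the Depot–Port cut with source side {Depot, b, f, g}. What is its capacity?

Edges leaving {Depot, b, f, g}: Depot→a (4), Depot→d (15), Depot→e (2), b→d (15), b→e (4), g→Port (5).
Cut capacity = 4 + 15 + 2 + 15 + 4 + 5 = 45.

45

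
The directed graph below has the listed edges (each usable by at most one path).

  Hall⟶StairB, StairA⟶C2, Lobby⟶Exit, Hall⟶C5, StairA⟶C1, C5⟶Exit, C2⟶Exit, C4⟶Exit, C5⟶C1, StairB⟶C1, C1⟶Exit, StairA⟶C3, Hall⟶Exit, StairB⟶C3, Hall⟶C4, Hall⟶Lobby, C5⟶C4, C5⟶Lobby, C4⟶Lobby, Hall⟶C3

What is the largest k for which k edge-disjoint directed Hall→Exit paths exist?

5

Assign every edge capacity 1; by Menger, the answer equals the max flow.
Path Hall→Exit (+1); total 1.
Path Hall→C5→Exit (+1); total 2.
Path Hall→C4→Exit (+1); total 3.
Path Hall→Lobby→Exit (+1); total 4.
Path Hall→StairB→C1→Exit (+1); total 5.
No residual Hall→Exit path; max flow = 5.
Certifying cut of size 5: {Hall→C4, Hall→C5, Hall→Exit, Hall→Lobby, Hall→StairB}.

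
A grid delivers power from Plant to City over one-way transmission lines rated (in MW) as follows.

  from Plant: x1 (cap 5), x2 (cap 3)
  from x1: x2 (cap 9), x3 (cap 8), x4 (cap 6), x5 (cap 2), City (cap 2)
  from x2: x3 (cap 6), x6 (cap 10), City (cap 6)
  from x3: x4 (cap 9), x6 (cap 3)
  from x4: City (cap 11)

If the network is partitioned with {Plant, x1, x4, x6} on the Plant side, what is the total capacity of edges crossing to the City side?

35

Edges leaving {Plant, x1, x4, x6}: Plant→x2 (3), x1→x2 (9), x1→x3 (8), x1→x5 (2), x1→City (2), x4→City (11).
Cut capacity = 3 + 9 + 8 + 2 + 2 + 11 = 35.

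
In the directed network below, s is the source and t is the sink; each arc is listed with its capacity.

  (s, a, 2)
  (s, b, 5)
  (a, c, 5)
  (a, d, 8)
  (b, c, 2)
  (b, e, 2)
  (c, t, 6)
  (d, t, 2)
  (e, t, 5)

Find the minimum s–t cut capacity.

Augment s→a→c→t: bottleneck 2, flow now 2.
Augment s→b→c→t: bottleneck 2, flow now 4.
Augment s→b→e→t: bottleneck 2, flow now 6.
No augmenting path remains; maximum flow = 6.
By max-flow min-cut, the minimum cut capacity equals the max flow.
In the residual graph, reachable from s: {s, b}.
Min-cut edges: s→a (2), b→c (2), b→e (2); capacity 2 + 2 + 2 = 6.

6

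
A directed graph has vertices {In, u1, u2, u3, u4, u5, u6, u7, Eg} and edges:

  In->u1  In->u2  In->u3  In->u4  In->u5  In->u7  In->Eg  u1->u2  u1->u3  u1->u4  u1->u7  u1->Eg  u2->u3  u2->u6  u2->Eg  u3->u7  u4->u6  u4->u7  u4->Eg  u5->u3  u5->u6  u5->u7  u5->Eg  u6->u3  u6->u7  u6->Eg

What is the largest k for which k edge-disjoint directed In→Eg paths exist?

5

Assign every edge capacity 1; by Menger, the answer equals the max flow.
Path In→Eg (+1); total 1.
Path In→u1→Eg (+1); total 2.
Path In→u2→Eg (+1); total 3.
Path In→u4→Eg (+1); total 4.
Path In→u5→Eg (+1); total 5.
No residual In→Eg path; max flow = 5.
Certifying cut of size 5: {In→Eg, In→u1, In→u2, In→u4, In→u5}.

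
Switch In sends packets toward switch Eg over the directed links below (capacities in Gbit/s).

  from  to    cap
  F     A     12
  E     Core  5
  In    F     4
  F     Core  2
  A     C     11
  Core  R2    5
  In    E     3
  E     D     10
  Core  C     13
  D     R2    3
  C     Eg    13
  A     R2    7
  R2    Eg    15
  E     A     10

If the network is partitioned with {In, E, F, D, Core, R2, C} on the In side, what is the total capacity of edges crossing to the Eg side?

Edges leaving {In, E, F, D, Core, R2, C}: E→A (10), F→A (12), R2→Eg (15), C→Eg (13).
Cut capacity = 10 + 12 + 15 + 13 = 50.

50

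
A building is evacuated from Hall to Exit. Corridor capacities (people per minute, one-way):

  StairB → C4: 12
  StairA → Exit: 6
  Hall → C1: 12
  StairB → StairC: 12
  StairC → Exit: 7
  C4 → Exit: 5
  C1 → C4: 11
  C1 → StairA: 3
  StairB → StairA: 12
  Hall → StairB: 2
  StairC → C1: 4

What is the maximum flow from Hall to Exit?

Augment Hall→C1→C4→Exit: bottleneck 5, flow now 5.
Augment Hall→C1→StairA→Exit: bottleneck 3, flow now 8.
Augment Hall→StairB→StairC→Exit: bottleneck 2, flow now 10.
No augmenting path remains; maximum flow = 10.
In the residual graph, reachable from Hall: {Hall, C1, C4}.
Min-cut edges: Hall→StairB (2), C1→StairA (3), C4→Exit (5); capacity 2 + 3 + 5 = 10.
This cut is saturated, so no flow can exceed 10.

10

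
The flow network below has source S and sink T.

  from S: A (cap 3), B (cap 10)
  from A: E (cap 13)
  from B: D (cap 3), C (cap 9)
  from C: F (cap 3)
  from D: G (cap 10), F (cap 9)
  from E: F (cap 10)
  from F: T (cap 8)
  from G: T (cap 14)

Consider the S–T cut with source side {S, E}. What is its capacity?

23

Edges leaving {S, E}: S→A (3), S→B (10), E→F (10).
Cut capacity = 3 + 10 + 10 = 23.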